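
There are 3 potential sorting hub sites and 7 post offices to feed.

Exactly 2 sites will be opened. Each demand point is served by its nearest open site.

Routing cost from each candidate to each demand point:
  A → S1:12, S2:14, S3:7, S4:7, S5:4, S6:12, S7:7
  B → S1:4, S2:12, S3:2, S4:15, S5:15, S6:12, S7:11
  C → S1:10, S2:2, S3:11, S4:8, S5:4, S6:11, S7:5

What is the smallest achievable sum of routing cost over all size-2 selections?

Open {B, C}.
  S1→B 4, S2→C 2, S3→B 2, S4→C 8, S5→C 4, S6→C 11, S7→C 5  ⇒ total 36.
Compare {A, C}: total 46.
Compare {A, B}: total 48.

36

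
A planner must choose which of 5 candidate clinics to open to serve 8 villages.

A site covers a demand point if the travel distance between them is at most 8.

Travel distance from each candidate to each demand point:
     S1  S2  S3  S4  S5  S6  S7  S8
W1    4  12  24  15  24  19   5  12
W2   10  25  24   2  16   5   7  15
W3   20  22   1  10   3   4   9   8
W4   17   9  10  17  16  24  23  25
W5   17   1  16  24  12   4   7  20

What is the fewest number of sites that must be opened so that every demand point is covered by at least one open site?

4

Coverage sets (demand points within 8 of each site):
  W1: {S1, S7}
  W2: {S4, S6, S7}
  W3: {S3, S5, S6, S8}
  W4: {}
  W5: {S2, S6, S7}
No 3 sites suffice: every size-3 union leaves at least one demand point uncovered.
But {W1, W2, W3, W5} covers everything, so the minimum is 4.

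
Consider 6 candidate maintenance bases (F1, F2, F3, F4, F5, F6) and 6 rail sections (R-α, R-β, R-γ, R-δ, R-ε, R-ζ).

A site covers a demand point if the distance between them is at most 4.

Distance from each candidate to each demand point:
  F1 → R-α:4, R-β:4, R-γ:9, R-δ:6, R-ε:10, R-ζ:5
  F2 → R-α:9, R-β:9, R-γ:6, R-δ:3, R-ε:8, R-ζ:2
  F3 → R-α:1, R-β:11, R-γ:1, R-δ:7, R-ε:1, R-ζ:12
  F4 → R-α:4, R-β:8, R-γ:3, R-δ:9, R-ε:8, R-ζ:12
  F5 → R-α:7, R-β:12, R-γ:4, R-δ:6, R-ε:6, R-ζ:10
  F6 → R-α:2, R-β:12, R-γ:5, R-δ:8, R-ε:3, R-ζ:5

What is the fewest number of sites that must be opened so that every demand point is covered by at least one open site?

Coverage sets (demand points within 4 of each site):
  F1: {R-α, R-β}
  F2: {R-δ, R-ζ}
  F3: {R-α, R-γ, R-ε}
  F4: {R-α, R-γ}
  F5: {R-γ}
  F6: {R-α, R-ε}
No 2 sites suffice: every size-2 union leaves at least one demand point uncovered.
But {F1, F2, F3} covers everything, so the minimum is 3.

3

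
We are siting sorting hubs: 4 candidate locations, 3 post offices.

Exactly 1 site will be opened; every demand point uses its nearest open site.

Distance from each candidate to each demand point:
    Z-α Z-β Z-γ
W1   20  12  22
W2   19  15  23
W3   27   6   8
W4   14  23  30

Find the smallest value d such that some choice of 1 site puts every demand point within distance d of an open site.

Open {W1}.
  Farthest demand point is Z-γ at distance 22 (to W1); all others are ≤ 22.
With {W2} the worst case is 23.
With {W3} the worst case is 27.
No size-1 selection achieves below 22.

22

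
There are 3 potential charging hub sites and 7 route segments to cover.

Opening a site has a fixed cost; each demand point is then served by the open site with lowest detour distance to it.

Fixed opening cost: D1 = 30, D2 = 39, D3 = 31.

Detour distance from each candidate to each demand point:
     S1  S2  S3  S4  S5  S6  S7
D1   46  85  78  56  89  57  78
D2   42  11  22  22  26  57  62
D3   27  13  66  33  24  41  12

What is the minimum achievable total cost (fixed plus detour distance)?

Open {D2, D3}: assign each demand point to its cheapest open site.
  S1→D3 27, S2→D2 11, S3→D2 22, S4→D2 22, S5→D3 24, S6→D3 41, S7→D3 12
  detour distance 159, fixed 70 → total 229.
Compare {D3}: detour distance 216 + fixed 31 = 247.
Compare {D1, D2, D3}: detour distance 159 + fixed 100 = 259.
Compare {D1, D3}: detour distance 216 + fixed 61 = 277.
All other subsets cost ≥ 247. Minimum total cost: 229.

229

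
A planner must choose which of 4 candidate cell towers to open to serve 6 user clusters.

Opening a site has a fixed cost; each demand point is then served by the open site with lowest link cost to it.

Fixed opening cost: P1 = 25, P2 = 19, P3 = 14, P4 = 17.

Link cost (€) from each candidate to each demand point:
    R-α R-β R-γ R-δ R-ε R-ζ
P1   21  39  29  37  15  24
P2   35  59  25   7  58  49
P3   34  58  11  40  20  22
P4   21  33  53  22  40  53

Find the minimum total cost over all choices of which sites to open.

Open {P3, P4}: assign each demand point to its cheapest open site.
  R-α→P4 21, R-β→P4 33, R-γ→P3 11, R-δ→P4 22, R-ε→P3 20, R-ζ→P3 22
  link cost 129, fixed 31 → total 160.
Compare {P2, P3, P4}: link cost 114 + fixed 50 = 164.
Compare {P1, P2, P3}: link cost 115 + fixed 58 = 173.
Compare {P1, P2}: link cost 131 + fixed 44 = 175.
All other subsets cost ≥ 164. Minimum total cost: 160.

160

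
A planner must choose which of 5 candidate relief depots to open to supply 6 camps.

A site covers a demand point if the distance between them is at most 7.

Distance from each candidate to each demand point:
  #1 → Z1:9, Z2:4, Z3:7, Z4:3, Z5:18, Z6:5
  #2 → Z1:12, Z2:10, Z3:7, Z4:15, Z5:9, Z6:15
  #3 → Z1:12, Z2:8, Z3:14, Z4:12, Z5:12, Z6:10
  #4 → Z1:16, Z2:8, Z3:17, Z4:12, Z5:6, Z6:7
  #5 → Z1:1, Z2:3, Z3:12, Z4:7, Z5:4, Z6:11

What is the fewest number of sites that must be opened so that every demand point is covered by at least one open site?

Coverage sets (demand points within 7 of each site):
  #1: {Z2, Z3, Z4, Z6}
  #2: {Z3}
  #3: {}
  #4: {Z5, Z6}
  #5: {Z1, Z2, Z4, Z5}
No single site covers all 6 demand points.
But {#1, #5} covers everything, so the minimum is 2.

2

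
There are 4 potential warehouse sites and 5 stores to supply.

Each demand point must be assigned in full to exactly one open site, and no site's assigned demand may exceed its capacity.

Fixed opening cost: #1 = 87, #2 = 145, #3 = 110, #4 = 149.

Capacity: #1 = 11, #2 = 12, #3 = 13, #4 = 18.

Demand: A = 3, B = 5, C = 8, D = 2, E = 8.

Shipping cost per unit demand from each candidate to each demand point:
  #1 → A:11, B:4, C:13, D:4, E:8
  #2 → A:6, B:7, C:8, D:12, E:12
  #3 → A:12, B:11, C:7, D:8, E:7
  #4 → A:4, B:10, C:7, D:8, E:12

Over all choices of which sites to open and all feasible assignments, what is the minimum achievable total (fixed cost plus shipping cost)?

Open {#1, #4}; cheapest assignment that respects the capacities:
  #1 (cap 11, load 10): D, E — cost 2×4 + 8×8 = 72
  #4 (cap 18, load 16): A, B, C — cost 3×4 + 5×10 + 8×7 = 118
  Shipping 190, fixed 236 → total 426.
  Any other capacity-feasible assignment to {#1, #4} ships for at least 190.
Compare {#3, #4}: its best feasible assignment gives total 449.
Compare {#1, #3, #4}: its best feasible assignment gives total 498.
Every other set of open sites that can feasibly serve all demand totals ≥ 449 even under its best assignment. Minimum: 426.

426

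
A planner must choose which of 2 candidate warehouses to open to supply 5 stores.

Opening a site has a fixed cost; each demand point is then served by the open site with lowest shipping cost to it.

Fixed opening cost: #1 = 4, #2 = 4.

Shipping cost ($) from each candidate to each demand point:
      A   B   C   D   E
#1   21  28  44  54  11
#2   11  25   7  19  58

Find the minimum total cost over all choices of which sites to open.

Open {#1, #2}: assign each demand point to its cheapest open site.
  A→#2 11, B→#2 25, C→#2 7, D→#2 19, E→#1 11
  shipping cost 73, fixed 8 → total 81.
Compare {#2}: shipping cost 120 + fixed 4 = 124.
Compare {#1}: shipping cost 158 + fixed 4 = 162.

81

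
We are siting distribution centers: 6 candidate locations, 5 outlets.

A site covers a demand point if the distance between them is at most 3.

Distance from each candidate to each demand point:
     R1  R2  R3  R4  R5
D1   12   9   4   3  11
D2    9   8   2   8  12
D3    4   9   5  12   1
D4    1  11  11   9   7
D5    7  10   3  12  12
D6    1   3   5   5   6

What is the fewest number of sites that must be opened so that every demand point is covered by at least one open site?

4

Coverage sets (demand points within 3 of each site):
  D1: {R4}
  D2: {R3}
  D3: {R5}
  D4: {R1}
  D5: {R3}
  D6: {R1, R2}
No 3 sites suffice: every size-3 union leaves at least one demand point uncovered.
But {D1, D2, D3, D6} covers everything, so the minimum is 4.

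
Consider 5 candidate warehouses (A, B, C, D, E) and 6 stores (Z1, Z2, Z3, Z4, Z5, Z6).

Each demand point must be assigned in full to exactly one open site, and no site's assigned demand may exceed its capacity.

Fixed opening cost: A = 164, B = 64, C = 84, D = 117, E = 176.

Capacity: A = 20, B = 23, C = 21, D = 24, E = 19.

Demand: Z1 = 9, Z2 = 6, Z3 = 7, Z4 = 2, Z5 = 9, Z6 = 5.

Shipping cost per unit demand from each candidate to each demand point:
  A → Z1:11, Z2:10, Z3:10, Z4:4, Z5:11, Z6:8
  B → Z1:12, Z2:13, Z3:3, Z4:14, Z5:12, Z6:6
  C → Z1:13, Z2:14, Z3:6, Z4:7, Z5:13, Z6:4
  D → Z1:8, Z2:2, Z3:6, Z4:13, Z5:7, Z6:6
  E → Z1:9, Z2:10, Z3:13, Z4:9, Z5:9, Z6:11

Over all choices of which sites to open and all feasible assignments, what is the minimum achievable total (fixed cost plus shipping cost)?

407

Open {B, D}; cheapest assignment that respects the capacities:
  B (cap 23, load 14): Z3, Z4, Z6 — cost 7×3 + 2×14 + 5×6 = 79
  D (cap 24, load 24): Z1, Z2, Z5 — cost 9×8 + 6×2 + 9×7 = 147
  Shipping 226, fixed 181 → total 407.
  Any other capacity-feasible assignment to {B, D} ships for at least 226.
Compare {C, D}: its best feasible assignment gives total 424.
Compare {B, C, D}: its best feasible assignment gives total 467.
Every other set of open sites that can feasibly serve all demand totals ≥ 424 even under its best assignment. Minimum: 407.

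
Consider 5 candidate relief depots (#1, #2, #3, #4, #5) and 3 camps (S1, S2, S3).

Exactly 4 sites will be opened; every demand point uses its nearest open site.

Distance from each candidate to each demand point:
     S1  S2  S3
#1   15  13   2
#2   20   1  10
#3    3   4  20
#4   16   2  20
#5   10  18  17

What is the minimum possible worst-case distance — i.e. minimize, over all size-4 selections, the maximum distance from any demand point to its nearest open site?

3

Open {#1, #2, #3, #4}.
  Farthest demand point is S1 at distance 3 (to #3); all others are ≤ 3.
With {#1, #2, #3, #5} the worst case is 3.
With {#1, #3, #4, #5} the worst case is 3.
No size-4 selection achieves below 3.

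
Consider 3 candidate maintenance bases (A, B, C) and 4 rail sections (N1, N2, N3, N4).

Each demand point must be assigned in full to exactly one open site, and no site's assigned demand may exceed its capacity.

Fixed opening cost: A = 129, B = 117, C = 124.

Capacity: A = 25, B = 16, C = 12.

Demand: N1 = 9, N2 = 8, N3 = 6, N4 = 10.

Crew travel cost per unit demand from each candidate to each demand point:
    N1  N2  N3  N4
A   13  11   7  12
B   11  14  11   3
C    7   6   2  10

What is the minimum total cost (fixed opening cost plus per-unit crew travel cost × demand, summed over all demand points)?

523

Open {A, B}; cheapest assignment that respects the capacities:
  A (cap 25, load 23): N1, N2, N3 — cost 9×13 + 8×11 + 6×7 = 247
  B (cap 16, load 10): N4 — cost 10×3 = 30
  Shipping 277, fixed 246 → total 523.
  Any other capacity-feasible assignment to {A, B} ships for at least 277.
Compare {A, C}: its best feasible assignment gives total 566.
Compare {A, B, C}: its best feasible assignment gives total 593.
Every other set of open sites that can feasibly serve all demand totals ≥ 566 even under its best assignment. Minimum: 523.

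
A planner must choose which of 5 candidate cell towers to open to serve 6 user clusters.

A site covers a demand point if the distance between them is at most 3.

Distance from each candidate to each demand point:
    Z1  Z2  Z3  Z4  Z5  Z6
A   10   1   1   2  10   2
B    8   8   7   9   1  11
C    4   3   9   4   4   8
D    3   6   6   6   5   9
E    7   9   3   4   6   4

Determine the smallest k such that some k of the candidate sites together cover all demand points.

Coverage sets (demand points within 3 of each site):
  A: {Z2, Z3, Z4, Z6}
  B: {Z5}
  C: {Z2}
  D: {Z1}
  E: {Z3}
No 2 sites suffice: every size-2 union leaves at least one demand point uncovered.
But {A, B, D} covers everything, so the minimum is 3.

3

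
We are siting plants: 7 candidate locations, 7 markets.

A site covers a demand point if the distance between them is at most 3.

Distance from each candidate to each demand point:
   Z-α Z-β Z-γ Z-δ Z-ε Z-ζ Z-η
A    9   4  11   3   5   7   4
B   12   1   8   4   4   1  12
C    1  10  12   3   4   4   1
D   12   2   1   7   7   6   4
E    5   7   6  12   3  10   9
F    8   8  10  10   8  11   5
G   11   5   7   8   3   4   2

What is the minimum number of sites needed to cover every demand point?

Coverage sets (demand points within 3 of each site):
  A: {Z-δ}
  B: {Z-β, Z-ζ}
  C: {Z-α, Z-δ, Z-η}
  D: {Z-β, Z-γ}
  E: {Z-ε}
  F: {}
  G: {Z-ε, Z-η}
No 3 sites suffice: every size-3 union leaves at least one demand point uncovered.
But {B, C, D, E} covers everything, so the minimum is 4.

4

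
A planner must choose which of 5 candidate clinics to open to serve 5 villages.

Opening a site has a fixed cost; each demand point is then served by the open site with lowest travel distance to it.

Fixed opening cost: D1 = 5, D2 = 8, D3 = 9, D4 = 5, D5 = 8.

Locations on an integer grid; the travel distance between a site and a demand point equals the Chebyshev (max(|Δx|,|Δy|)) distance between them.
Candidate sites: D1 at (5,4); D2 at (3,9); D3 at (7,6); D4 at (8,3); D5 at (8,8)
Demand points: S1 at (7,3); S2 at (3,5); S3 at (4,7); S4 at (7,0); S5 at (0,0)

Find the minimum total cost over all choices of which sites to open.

21

Open {D1}: assign each demand point to its cheapest open site.
  S1→D1 2, S2→D1 2, S3→D1 3, S4→D1 4, S5→D1 5
  travel distance 16, fixed 5 → total 21.
Compare {D1, D4}: travel distance 14 + fixed 10 = 24.
Compare {D4}: travel distance 21 + fixed 5 = 26.
Compare {D1, D2}: travel distance 15 + fixed 13 = 28.
All other subsets cost ≥ 24. Minimum total cost: 21.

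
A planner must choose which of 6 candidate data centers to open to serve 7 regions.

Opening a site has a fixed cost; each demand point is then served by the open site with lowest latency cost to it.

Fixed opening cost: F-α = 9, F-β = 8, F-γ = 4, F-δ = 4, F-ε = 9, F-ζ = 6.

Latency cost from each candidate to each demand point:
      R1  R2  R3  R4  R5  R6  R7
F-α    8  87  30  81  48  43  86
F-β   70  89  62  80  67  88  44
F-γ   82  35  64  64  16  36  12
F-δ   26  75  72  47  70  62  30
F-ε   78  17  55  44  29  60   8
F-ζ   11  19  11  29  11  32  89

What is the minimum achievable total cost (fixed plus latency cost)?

134

Open {F-ε, F-ζ}: assign each demand point to its cheapest open site.
  R1→F-ζ 11, R2→F-ε 17, R3→F-ζ 11, R4→F-ζ 29, R5→F-ζ 11, R6→F-ζ 32, R7→F-ε 8
  latency cost 119, fixed 15 → total 134.
Compare {F-γ, F-ζ}: latency cost 125 + fixed 10 = 135.
Compare {F-γ, F-ε, F-ζ}: latency cost 119 + fixed 19 = 138.
Compare {F-δ, F-ε, F-ζ}: latency cost 119 + fixed 19 = 138.
All other subsets cost ≥ 135. Minimum total cost: 134.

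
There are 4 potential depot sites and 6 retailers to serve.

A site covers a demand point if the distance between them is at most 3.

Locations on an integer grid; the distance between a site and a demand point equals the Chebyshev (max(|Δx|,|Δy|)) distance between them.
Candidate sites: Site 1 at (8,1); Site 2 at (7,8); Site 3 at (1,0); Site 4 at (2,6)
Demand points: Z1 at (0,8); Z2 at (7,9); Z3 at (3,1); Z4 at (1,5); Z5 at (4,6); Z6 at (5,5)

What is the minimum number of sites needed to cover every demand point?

3

Coverage sets (demand points within 3 of each site):
  Site 1: {}
  Site 2: {Z2, Z5, Z6}
  Site 3: {Z3}
  Site 4: {Z1, Z4, Z5, Z6}
No 2 sites suffice: every size-2 union leaves at least one demand point uncovered.
But {Site 2, Site 3, Site 4} covers everything, so the minimum is 3.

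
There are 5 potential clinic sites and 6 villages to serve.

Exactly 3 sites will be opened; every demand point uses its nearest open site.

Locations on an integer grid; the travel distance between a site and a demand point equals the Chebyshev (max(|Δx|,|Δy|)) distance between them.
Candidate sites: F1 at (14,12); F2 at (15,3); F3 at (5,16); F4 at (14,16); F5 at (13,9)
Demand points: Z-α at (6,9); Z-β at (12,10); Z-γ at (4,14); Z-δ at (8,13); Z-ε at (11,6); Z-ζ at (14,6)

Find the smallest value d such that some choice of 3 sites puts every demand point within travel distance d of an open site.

Open {F1, F2, F3}.
  Farthest demand point is Z-α at travel distance 7 (to F3); all others are ≤ 7.
With {F1, F3, F4} the worst case is 7.
With {F1, F3, F5} the worst case is 7.
No size-3 selection achieves below 7.

7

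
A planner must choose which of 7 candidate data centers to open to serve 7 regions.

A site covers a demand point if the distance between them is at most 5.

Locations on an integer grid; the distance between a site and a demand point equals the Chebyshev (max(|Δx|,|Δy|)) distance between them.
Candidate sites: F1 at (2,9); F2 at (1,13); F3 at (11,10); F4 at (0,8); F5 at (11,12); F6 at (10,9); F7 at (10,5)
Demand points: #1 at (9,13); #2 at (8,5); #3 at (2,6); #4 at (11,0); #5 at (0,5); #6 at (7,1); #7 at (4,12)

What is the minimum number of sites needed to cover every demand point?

3

Coverage sets (demand points within 5 of each site):
  F1: {#3, #5, #7}
  F2: {#7}
  F3: {#1, #2}
  F4: {#3, #5, #7}
  F5: {#1}
  F6: {#1, #2}
  F7: {#2, #4, #6}
No 2 sites suffice: every size-2 union leaves at least one demand point uncovered.
But {F1, F3, F7} covers everything, so the minimum is 3.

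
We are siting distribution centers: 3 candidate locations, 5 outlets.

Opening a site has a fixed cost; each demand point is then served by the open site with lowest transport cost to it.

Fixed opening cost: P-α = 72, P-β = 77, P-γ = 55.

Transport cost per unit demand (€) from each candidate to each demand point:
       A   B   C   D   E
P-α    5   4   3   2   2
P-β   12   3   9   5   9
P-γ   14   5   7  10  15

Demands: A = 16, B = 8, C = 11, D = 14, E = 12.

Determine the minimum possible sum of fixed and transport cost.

269

Open {P-α}: assign each demand point to its cheapest open site.
  A→P-α 16×5=80, B→P-α 8×4=32, C→P-α 11×3=33, D→P-α 14×2=28, E→P-α 12×2=24
  transport cost 197, fixed 72 → total 269.
Compare {P-α, P-γ}: transport cost 197 + fixed 127 = 324.
Compare {P-α, P-β}: transport cost 189 + fixed 149 = 338.
Compare {P-α, P-β, P-γ}: transport cost 189 + fixed 204 = 393.
All other subsets cost ≥ 324. Minimum total cost: 269.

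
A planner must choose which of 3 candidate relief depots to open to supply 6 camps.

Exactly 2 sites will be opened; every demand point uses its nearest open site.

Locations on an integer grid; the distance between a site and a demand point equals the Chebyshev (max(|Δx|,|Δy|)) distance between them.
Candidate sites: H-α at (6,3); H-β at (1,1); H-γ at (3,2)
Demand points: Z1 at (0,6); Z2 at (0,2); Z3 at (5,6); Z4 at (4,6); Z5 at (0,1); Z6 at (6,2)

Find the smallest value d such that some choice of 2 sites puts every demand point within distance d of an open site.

4

Open {H-α, H-γ}.
  Farthest demand point is Z1 at distance 4 (to H-γ); all others are ≤ 4.
With {H-β, H-γ} the worst case is 4.
With {H-α, H-β} the worst case is 5.
No size-2 selection achieves below 4.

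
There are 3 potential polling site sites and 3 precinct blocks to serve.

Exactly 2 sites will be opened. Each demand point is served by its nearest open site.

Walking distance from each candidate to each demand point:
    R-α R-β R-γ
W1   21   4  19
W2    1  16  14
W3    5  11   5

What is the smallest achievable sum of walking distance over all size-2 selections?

14

Open {W1, W3}.
  R-α→W3 5, R-β→W1 4, R-γ→W3 5  ⇒ total 14.
Compare {W2, W3}: total 17.
Compare {W1, W2}: total 19.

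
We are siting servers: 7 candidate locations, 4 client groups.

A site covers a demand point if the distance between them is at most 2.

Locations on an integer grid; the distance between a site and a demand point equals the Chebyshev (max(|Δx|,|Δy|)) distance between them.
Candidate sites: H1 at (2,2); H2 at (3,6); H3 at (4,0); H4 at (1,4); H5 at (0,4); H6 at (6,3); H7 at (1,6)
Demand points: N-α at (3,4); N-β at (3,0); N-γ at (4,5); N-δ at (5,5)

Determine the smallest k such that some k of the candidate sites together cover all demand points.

2

Coverage sets (demand points within 2 of each site):
  H1: {N-α, N-β}
  H2: {N-α, N-γ, N-δ}
  H3: {N-β}
  H4: {N-α}
  H5: {}
  H6: {N-γ, N-δ}
  H7: {N-α}
No single site covers all 4 demand points.
But {H1, H2} covers everything, so the minimum is 2.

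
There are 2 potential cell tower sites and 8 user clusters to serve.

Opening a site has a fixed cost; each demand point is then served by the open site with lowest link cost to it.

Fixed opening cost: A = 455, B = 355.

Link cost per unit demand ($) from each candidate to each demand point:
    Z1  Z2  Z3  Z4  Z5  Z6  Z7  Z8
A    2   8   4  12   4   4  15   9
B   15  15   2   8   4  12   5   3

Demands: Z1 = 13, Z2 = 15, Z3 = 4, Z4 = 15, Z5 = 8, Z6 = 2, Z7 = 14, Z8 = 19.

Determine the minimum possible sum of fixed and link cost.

1086

Open {B}: assign each demand point to its cheapest open site.
  Z1→B 13×15=195, Z2→B 15×15=225, Z3→B 4×2=8, Z4→B 15×8=120, Z5→B 8×4=32, Z6→B 2×12=24, Z7→B 14×5=70, Z8→B 19×3=57
  link cost 731, fixed 355 → total 1086.
Compare {A}: link cost 763 + fixed 455 = 1218.
Compare {A, B}: link cost 441 + fixed 810 = 1251.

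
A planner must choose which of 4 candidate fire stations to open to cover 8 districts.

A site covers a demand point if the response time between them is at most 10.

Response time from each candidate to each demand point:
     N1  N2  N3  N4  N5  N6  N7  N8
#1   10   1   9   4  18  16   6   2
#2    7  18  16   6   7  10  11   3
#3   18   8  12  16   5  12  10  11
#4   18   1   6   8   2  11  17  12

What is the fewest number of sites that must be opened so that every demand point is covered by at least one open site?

2

Coverage sets (demand points within 10 of each site):
  #1: {N1, N2, N3, N4, N7, N8}
  #2: {N1, N4, N5, N6, N8}
  #3: {N2, N5, N7}
  #4: {N2, N3, N4, N5}
No single site covers all 8 demand points.
But {#1, #2} covers everything, so the minimum is 2.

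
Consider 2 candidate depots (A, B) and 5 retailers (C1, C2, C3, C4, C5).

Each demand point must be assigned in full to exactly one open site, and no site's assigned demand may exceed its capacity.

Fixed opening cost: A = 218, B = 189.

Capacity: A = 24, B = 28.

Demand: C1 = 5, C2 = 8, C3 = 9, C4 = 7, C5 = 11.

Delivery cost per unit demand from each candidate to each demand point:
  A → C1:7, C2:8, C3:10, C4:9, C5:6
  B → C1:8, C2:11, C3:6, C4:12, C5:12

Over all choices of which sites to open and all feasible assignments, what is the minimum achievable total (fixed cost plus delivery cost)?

710

Open {A, B}; cheapest assignment that respects the capacities:
  A (cap 24, load 24): C1, C2, C5 — cost 5×7 + 8×8 + 11×6 = 165
  B (cap 28, load 16): C3, C4 — cost 9×6 + 7×12 = 138
  Shipping 303, fixed 407 → total 710.
  Any other capacity-feasible assignment to {A, B} ships for at least 303.
Total demand is 40 and no other set of sites has combined capacity ≥ 40, so {A, B} is the only feasible choice of open sites. Minimum: 710.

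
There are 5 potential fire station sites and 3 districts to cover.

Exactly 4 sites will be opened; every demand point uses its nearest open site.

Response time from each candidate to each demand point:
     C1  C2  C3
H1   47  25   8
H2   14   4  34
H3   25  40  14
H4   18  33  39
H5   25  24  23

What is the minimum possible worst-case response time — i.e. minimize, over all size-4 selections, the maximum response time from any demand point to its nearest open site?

14

Open {H1, H2, H3, H4}.
  Farthest demand point is C1 at response time 14 (to H2); all others are ≤ 14.
With {H1, H2, H3, H5} the worst case is 14.
With {H1, H2, H4, H5} the worst case is 14.
No size-4 selection achieves below 14.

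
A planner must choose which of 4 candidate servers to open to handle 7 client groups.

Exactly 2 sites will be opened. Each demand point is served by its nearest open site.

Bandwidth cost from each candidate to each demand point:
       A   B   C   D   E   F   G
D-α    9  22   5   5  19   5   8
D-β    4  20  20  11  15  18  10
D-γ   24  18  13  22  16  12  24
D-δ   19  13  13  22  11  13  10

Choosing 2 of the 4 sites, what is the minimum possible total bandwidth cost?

Open {D-α, D-δ}.
  A→D-α 9, B→D-δ 13, C→D-α 5, D→D-α 5, E→D-δ 11, F→D-α 5, G→D-α 8  ⇒ total 56.
Compare {D-α, D-β}: total 62.
Compare {D-α, D-γ}: total 66.
No size-2 selection does better; minimum is 56.

56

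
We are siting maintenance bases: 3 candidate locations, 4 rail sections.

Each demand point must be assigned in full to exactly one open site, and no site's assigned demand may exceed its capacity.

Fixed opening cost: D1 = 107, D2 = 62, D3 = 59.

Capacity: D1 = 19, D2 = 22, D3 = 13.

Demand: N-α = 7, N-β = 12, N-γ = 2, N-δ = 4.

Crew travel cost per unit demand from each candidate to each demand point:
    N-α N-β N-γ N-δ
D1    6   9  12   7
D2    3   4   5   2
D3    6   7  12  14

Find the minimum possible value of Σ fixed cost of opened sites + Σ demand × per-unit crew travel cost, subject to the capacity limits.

Open {D2, D3}; cheapest assignment that respects the capacities:
  D2 (cap 22, load 18): N-β, N-γ, N-δ — cost 12×4 + 2×5 + 4×2 = 66
  D3 (cap 13, load 7): N-α — cost 7×6 = 42
  Shipping 108, fixed 121 → total 229.
  Any other capacity-feasible assignment to {D2, D3} ships for at least 108.
Compare {D1, D2}: its best feasible assignment gives total 276.
Compare {D1, D2, D3}: its best feasible assignment gives total 335.
Every other set of open sites that can feasibly serve all demand totals ≥ 276 even under its best assignment. Minimum: 229.

229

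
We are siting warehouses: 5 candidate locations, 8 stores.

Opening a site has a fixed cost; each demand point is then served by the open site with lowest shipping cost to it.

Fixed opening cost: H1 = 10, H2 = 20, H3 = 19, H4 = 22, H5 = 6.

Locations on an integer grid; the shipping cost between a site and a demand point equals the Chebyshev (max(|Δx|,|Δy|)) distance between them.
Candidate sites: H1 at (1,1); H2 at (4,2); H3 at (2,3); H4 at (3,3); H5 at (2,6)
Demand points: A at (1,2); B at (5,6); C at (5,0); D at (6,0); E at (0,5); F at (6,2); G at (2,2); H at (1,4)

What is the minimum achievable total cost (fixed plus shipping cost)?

37

Open {H5}: assign each demand point to its cheapest open site.
  A→H5 4, B→H5 3, C→H5 6, D→H5 6, E→H5 2, F→H5 4, G→H5 4, H→H5 2
  shipping cost 31, fixed 6 → total 37.
Compare {H1}: shipping cost 28 + fixed 10 = 38.
Compare {H3}: shipping cost 19 + fixed 19 = 38.
Compare {H1, H5}: shipping cost 22 + fixed 16 = 38.
All other subsets cost ≥ 38. Minimum total cost: 37.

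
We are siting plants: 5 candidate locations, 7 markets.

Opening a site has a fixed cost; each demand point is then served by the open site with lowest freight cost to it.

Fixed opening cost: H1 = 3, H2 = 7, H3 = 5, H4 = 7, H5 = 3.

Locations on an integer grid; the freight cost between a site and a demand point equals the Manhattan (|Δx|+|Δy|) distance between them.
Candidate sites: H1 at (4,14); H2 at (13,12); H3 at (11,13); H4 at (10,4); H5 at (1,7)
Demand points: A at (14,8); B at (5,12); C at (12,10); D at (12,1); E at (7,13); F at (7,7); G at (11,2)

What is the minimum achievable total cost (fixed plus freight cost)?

Open {H1, H2, H4}: assign each demand point to its cheapest open site.
  A→H2 5, B→H1 3, C→H2 3, D→H4 5, E→H1 4, F→H4 6, G→H4 3
  freight cost 29, fixed 17 → total 46.
Compare {H1, H4}: freight cost 37 + fixed 10 = 47.
Compare {H1, H3, H4}: freight cost 33 + fixed 15 = 48.
Compare {H3, H4}: freight cost 37 + fixed 12 = 49.
All other subsets cost ≥ 47. Minimum total cost: 46.

46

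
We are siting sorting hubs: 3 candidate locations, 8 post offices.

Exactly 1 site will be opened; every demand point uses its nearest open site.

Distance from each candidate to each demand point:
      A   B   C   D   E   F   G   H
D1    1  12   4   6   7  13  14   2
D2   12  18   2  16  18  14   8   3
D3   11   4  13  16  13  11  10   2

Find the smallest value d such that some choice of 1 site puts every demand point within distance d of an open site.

Open {D1}.
  Farthest demand point is G at distance 14 (to D1); all others are ≤ 14.
With {D3} the worst case is 16.
With {D2} the worst case is 18.
No size-1 selection achieves below 14.

14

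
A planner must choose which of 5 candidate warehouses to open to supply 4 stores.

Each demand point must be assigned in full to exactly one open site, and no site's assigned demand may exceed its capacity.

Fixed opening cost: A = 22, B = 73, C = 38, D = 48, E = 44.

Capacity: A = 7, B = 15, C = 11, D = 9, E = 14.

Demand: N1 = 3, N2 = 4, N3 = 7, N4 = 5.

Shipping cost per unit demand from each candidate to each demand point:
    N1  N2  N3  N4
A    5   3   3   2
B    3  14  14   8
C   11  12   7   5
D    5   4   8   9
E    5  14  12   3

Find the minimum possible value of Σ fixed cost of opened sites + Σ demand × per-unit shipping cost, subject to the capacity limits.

Open {A, E}; cheapest assignment that respects the capacities:
  A (cap 7, load 7): N3 — cost 7×3 = 21
  E (cap 14, load 12): N1, N2, N4 — cost 3×5 + 4×14 + 5×3 = 86
  Shipping 107, fixed 66 → total 173.
  Any other capacity-feasible assignment to {A, E} ships for at least 107.
Compare {A, D, E}: its best feasible assignment gives total 181.
Compare {A, C, D}: its best feasible assignment gives total 185.
Every other set of open sites that can feasibly serve all demand totals ≥ 181 even under its best assignment. Minimum: 173.

173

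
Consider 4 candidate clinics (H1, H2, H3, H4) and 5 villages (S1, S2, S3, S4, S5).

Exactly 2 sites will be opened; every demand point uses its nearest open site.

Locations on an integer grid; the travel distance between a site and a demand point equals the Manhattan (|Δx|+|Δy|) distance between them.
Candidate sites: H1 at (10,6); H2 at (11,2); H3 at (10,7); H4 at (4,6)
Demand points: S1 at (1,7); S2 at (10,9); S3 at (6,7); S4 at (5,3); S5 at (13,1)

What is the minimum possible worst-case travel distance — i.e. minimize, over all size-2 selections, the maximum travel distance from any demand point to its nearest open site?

Open {H1, H4}.
  Farthest demand point is S5 at travel distance 8 (to H1); all others are ≤ 8.
With {H2, H4} the worst case is 8.
With {H1, H3} the worst case is 9.
No size-2 selection achieves below 8.

8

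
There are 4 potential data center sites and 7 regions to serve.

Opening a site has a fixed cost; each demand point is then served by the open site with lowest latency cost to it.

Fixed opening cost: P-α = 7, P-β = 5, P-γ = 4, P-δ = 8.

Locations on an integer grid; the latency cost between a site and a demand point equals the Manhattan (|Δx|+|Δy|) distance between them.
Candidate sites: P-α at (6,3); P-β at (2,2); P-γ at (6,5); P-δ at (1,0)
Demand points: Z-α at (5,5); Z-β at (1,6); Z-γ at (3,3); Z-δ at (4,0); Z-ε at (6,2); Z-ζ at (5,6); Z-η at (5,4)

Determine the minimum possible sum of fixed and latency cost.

Open {P-β, P-γ}: assign each demand point to its cheapest open site.
  Z-α→P-γ 1, Z-β→P-β 5, Z-γ→P-β 2, Z-δ→P-β 4, Z-ε→P-γ 3, Z-ζ→P-γ 2, Z-η→P-γ 2
  latency cost 19, fixed 9 → total 28.
Compare {P-γ}: latency cost 26 + fixed 4 = 30.
Compare {P-α, P-γ}: latency cost 20 + fixed 11 = 31.
Compare {P-α}: latency cost 26 + fixed 7 = 33.
All other subsets cost ≥ 30. Minimum total cost: 28.

28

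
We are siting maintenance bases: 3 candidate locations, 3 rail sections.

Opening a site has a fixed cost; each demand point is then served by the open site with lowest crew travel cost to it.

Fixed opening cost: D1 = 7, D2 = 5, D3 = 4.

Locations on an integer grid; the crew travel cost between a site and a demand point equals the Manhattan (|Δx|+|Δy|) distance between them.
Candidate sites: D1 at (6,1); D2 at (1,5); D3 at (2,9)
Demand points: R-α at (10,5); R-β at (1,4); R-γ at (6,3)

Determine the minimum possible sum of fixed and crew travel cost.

22

Open {D2}: assign each demand point to its cheapest open site.
  R-α→D2 9, R-β→D2 1, R-γ→D2 7
  crew travel cost 17, fixed 5 → total 22.
Compare {D1, D2}: crew travel cost 11 + fixed 12 = 23.
Compare {D1}: crew travel cost 18 + fixed 7 = 25.
Compare {D2, D3}: crew travel cost 17 + fixed 9 = 26.
All other subsets cost ≥ 23. Minimum total cost: 22.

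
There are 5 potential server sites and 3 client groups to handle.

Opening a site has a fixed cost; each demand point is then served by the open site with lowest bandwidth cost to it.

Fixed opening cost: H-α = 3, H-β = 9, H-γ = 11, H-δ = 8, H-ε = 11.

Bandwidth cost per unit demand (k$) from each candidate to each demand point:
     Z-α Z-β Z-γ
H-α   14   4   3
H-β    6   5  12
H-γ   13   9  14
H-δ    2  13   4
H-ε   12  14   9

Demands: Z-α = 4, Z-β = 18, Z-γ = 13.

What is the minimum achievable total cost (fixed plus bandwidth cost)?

130

Open {H-α, H-δ}: assign each demand point to its cheapest open site.
  Z-α→H-δ 4×2=8, Z-β→H-α 18×4=72, Z-γ→H-α 13×3=39
  bandwidth cost 119, fixed 11 → total 130.
Compare {H-α, H-β, H-δ}: bandwidth cost 119 + fixed 20 = 139.
Compare {H-α, H-γ, H-δ}: bandwidth cost 119 + fixed 22 = 141.
Compare {H-α, H-δ, H-ε}: bandwidth cost 119 + fixed 22 = 141.
All other subsets cost ≥ 139. Minimum total cost: 130.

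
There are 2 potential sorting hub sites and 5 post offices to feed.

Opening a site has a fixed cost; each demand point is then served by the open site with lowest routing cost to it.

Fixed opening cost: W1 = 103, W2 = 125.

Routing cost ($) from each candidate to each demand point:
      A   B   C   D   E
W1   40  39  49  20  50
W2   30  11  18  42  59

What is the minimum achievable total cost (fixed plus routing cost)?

Open {W2}: assign each demand point to its cheapest open site.
  A→W2 30, B→W2 11, C→W2 18, D→W2 42, E→W2 59
  routing cost 160, fixed 125 → total 285.
Compare {W1}: routing cost 198 + fixed 103 = 301.
Compare {W1, W2}: routing cost 129 + fixed 228 = 357.

285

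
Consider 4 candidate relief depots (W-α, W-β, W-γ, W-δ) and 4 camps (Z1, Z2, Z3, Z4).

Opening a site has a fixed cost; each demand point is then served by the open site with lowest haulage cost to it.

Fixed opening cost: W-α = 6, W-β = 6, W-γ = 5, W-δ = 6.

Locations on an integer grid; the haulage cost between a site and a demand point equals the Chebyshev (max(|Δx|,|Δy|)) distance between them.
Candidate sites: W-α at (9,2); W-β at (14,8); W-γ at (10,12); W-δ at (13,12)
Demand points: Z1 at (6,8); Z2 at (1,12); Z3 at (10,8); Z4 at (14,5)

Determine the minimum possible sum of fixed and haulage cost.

29

Open {W-γ}: assign each demand point to its cheapest open site.
  Z1→W-γ 4, Z2→W-γ 9, Z3→W-γ 4, Z4→W-γ 7
  haulage cost 24, fixed 5 → total 29.
Compare {W-β, W-γ}: haulage cost 20 + fixed 11 = 31.
Compare {W-α}: haulage cost 27 + fixed 6 = 33.
Compare {W-α, W-γ}: haulage cost 22 + fixed 11 = 33.
All other subsets cost ≥ 31. Minimum total cost: 29.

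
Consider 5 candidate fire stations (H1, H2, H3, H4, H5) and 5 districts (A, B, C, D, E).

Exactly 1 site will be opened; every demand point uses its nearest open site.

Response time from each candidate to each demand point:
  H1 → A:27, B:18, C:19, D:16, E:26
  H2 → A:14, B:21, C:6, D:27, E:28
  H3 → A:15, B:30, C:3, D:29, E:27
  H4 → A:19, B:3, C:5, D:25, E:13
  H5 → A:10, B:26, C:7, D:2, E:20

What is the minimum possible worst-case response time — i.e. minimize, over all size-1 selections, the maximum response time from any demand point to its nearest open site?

Open {H4}.
  Farthest demand point is D at response time 25 (to H4); all others are ≤ 25.
With {H5} the worst case is 26.
With {H1} the worst case is 27.
No size-1 selection achieves below 25.

25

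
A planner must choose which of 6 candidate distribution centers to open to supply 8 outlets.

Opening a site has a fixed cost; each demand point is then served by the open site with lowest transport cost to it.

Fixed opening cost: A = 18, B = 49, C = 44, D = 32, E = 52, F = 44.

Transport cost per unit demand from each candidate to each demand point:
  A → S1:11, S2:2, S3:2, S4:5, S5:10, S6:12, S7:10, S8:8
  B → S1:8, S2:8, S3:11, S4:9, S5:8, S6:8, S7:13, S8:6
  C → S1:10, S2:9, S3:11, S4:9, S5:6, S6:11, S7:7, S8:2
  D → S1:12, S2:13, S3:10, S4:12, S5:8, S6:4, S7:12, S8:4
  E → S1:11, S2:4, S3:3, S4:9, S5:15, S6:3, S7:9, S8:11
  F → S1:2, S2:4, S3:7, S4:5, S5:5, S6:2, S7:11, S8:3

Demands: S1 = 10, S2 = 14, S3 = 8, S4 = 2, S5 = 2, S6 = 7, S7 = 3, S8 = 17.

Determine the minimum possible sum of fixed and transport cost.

241

Open {A, F}: assign each demand point to its cheapest open site.
  S1→F 10×2=20, S2→A 14×2=28, S3→A 8×2=16, S4→A 2×5=10, S5→F 2×5=10, S6→F 7×2=14, S7→A 3×10=30, S8→F 17×3=51
  transport cost 179, fixed 62 → total 241.
Compare {A, C, F}: transport cost 153 + fixed 106 = 259.
Compare {A, D, F}: transport cost 179 + fixed 94 = 273.
Compare {A, B, F}: transport cost 179 + fixed 111 = 290.
All other subsets cost ≥ 259. Minimum total cost: 241.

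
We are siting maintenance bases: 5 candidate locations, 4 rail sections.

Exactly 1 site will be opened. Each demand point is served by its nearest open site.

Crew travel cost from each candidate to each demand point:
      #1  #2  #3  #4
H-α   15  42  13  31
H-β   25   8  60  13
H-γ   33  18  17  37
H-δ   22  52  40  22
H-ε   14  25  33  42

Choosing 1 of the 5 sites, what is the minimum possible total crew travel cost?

Open {H-α}.
  #1→H-α 15, #2→H-α 42, #3→H-α 13, #4→H-α 31  ⇒ total 101.
Compare {H-γ}: total 105.
Compare {H-β}: total 106.
No size-1 selection does better; minimum is 101.

101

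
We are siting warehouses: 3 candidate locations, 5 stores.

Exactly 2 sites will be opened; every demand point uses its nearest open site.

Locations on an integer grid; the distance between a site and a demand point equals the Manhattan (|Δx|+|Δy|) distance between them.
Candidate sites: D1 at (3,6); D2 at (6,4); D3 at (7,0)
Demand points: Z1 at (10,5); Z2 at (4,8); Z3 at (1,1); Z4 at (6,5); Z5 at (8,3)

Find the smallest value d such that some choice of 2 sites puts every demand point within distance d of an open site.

7

Open {D1, D2}.
  Farthest demand point is Z3 at distance 7 (to D1); all others are ≤ 7.
With {D2, D3} the worst case is 7.
With {D1, D3} the worst case is 8.
No size-2 selection achieves below 7.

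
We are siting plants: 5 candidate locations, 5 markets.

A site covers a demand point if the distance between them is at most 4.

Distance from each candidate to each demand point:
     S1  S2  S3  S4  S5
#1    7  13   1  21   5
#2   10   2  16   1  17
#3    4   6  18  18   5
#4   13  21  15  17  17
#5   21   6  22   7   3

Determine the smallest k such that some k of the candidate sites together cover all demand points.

4

Coverage sets (demand points within 4 of each site):
  #1: {S3}
  #2: {S2, S4}
  #3: {S1}
  #4: {}
  #5: {S5}
No 3 sites suffice: every size-3 union leaves at least one demand point uncovered.
But {#1, #2, #3, #5} covers everything, so the minimum is 4.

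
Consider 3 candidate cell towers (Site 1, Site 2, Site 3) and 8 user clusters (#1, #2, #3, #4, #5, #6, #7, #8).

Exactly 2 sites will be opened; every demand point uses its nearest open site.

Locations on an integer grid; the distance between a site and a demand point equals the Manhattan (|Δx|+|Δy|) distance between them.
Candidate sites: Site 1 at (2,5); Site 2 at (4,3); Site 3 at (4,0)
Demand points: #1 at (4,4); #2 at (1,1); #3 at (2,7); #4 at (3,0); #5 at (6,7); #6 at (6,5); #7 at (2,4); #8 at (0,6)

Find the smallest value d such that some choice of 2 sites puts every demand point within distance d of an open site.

Open {Site 1, Site 2}.
  Farthest demand point is #5 at distance 6 (to Site 1); all others are ≤ 6.
With {Site 1, Site 3} the worst case is 6.
With {Site 2, Site 3} the worst case is 7.
No size-2 selection achieves below 6.

6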